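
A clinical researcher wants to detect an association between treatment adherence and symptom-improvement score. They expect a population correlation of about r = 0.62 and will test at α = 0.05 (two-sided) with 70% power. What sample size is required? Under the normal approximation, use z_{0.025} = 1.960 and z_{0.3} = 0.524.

n = 15

Fisher's z: C = ½·ln((1+r)/(1−r)) = ½·ln(4.2632) = 0.7250.
n = ((z_{α/2} + z_β)/C)² + 3.
(1.960 + 0.524) / 0.7250 = 2.484 / 0.7250 = 3.426.
n = 3.426² + 3 = 11.74 + 3 = 14.7.
Round up.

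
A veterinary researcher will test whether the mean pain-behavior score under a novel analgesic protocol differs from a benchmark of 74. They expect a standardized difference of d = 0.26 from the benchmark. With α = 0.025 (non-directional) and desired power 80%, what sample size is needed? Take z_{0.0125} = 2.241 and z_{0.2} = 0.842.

For a one-sample test: n = ((z_{α/2} + z_β) / d)².
z_{α/2} + z_β = 2.241 + 0.842 = 3.083.
n = (3.083 / 0.26)² = 11.858² = 140.60.
Round up.

n = 141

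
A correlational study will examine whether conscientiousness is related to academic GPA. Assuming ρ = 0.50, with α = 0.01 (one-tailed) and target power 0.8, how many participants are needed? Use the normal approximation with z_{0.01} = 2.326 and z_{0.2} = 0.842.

n = 37

Fisher's z: C = ½·ln((1+r)/(1−r)) = ½·ln(3.0000) = 0.5493.
n = ((z_{α} + z_β)/C)² + 3.
(2.326 + 0.842) / 0.5493 = 3.168 / 0.5493 = 5.767.
n = 5.767² + 3 = 33.26 + 3 = 36.3.
Round up.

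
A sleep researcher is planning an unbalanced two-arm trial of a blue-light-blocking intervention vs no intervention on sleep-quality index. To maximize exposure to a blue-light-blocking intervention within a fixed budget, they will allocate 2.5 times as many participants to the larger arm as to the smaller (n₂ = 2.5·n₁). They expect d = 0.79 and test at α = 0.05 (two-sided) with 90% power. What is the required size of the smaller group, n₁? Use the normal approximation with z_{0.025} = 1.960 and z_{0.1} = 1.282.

With allocation ratio k = n₂/n₁ = 2.5, Var(x̄₁−x̄₂) = σ²(1/n₁ + 1/(k·n₁)) = σ²·(k+1)/(k·n₁).
So n₁ = (1 + 1/k)·((z_{α/2} + z_β)/d)² = 1.400 × (3.242/0.79)².
n₁ = 1.400 × 16.84 = 23.6.
Round up: n₁ = 24, giving n₂ = 2.5 × 24 = 60.

n₁ = 24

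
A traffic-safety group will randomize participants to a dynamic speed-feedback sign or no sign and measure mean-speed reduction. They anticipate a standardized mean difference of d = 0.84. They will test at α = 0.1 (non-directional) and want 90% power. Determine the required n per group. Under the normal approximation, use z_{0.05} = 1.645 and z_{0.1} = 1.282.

n = 25 per group

For two independent groups with equal n: n = 2·((z_{α/2} + z_β) / d)².
z_{α/2} + z_β = 1.645 + 1.282 = 2.927.
n = 2 × (2.927 / 0.84)² = 2 × 3.485² = 2 × 12.14 = 24.3.
Round up to the next whole participant.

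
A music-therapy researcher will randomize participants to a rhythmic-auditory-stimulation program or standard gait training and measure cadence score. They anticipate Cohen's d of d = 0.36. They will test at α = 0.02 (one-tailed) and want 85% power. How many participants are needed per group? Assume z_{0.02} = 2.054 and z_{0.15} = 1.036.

For two independent groups with equal n: n = 2·((z_{α} + z_β) / d)².
z_{α} + z_β = 2.054 + 1.036 = 3.090.
n = 2 × (3.090 / 0.36)² = 2 × 8.583² = 2 × 73.67 = 147.3.
Round up to the next whole participant.

n = 148 per group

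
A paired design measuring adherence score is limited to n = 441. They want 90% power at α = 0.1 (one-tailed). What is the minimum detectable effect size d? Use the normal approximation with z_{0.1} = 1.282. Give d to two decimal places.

d_min ≈ 0.12

For a single sample (or paired design) of n = 441: d_min = (z_{α} + z_β)/√n.
z-sum = 1.282 + 1.282 = 2.564.
d_min = 2.564 / √441 = 2.564 / 21.000 = 0.122.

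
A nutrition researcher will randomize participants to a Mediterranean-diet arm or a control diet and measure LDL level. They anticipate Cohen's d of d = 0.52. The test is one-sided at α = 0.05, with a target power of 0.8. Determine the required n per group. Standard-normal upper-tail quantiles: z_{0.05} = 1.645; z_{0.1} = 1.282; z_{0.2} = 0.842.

n = 46 per group

For two independent groups with equal n: n = 2·((z_{α} + z_β) / d)².
z_{α} + z_β = 1.645 + 0.842 = 2.487.
n = 2 × (2.487 / 0.52)² = 2 × 4.783² = 2 × 22.87 = 45.7.
Round up to the next whole participant.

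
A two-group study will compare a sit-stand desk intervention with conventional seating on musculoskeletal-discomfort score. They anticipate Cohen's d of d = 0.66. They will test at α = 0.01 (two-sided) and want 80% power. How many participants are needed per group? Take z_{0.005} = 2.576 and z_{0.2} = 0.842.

For two independent groups with equal n: n = 2·((z_{α/2} + z_β) / d)².
z_{α/2} + z_β = 2.576 + 0.842 = 3.418.
n = 2 × (3.418 / 0.66)² = 2 × 5.179² = 2 × 26.82 = 53.6.
Round up to the next whole participant.

n = 54 per group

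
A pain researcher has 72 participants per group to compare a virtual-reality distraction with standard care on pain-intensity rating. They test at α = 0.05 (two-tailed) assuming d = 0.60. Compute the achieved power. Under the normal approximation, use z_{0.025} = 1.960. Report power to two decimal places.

power ≈ 0.95

For two equal groups, power = Φ(d·√(n/2) − z_{α/2}).
d·√(n/2) = 0.60 × √(72/2) = 0.60 × 6.000 = 3.600.
z_β = 3.600 − 1.960 = 1.640.
Power = Φ(1.640) = 0.949.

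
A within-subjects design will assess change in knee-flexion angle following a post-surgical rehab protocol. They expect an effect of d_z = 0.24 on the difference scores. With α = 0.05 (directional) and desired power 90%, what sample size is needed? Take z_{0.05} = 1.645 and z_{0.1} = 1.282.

n = 149 pairs

For a paired (one-sample on differences) test: n = ((z_{α} + z_β) / d)².
z_{α} + z_β = 1.645 + 1.282 = 2.927.
n = (2.927 / 0.24)² = 12.196² = 148.74.
Round up.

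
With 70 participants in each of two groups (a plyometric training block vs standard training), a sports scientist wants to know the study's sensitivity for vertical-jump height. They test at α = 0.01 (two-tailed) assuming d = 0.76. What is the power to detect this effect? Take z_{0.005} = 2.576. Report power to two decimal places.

power ≈ 0.97

For two equal groups, power = Φ(d·√(n/2) − z_{α/2}).
d·√(n/2) = 0.76 × √(70/2) = 0.76 × 5.916 = 4.496.
z_β = 4.496 − 2.576 = 1.920.
Power = Φ(1.920) = 0.973.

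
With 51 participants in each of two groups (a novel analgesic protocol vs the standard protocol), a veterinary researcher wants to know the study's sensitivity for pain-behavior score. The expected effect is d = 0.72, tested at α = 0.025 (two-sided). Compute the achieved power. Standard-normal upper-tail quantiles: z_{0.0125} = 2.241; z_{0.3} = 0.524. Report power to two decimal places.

For two equal groups, power = Φ(d·√(n/2) − z_{α/2}).
d·√(n/2) = 0.72 × √(51/2) = 0.72 × 5.050 = 3.636.
z_β = 3.636 − 2.241 = 1.395.
Power = Φ(1.395) = 0.918.

power ≈ 0.92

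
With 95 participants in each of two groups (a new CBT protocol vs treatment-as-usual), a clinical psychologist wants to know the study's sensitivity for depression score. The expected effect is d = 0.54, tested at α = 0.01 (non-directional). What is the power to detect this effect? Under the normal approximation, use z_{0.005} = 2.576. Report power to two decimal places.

power ≈ 0.87

For two equal groups, power = Φ(d·√(n/2) − z_{α/2}).
d·√(n/2) = 0.54 × √(95/2) = 0.54 × 6.892 = 3.722.
z_β = 3.722 − 2.576 = 1.146.
Power = Φ(1.146) = 0.874.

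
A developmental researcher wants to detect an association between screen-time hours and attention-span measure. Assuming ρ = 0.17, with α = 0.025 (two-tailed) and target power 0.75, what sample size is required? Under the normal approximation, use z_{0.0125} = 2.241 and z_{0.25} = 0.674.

Fisher's z: C = ½·ln((1+r)/(1−r)) = ½·ln(1.4096) = 0.1717.
n = ((z_{α/2} + z_β)/C)² + 3.
(2.241 + 0.674) / 0.1717 = 2.915 / 0.1717 = 16.977.
n = 16.977² + 3 = 288.23 + 3 = 291.2.
Round up.

n = 292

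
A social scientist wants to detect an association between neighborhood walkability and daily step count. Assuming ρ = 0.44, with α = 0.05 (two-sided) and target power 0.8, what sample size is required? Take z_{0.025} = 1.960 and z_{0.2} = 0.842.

n = 39

Fisher's z: C = ½·ln((1+r)/(1−r)) = ½·ln(2.5714) = 0.4722.
n = ((z_{α/2} + z_β)/C)² + 3.
(1.960 + 0.842) / 0.4722 = 2.802 / 0.4722 = 5.934.
n = 5.934² + 3 = 35.21 + 3 = 38.2.
Round up.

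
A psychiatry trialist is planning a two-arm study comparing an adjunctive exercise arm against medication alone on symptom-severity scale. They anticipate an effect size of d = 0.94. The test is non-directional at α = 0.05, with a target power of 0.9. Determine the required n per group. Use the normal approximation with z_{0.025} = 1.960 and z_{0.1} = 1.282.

n = 24 per group

For two independent groups with equal n: n = 2·((z_{α/2} + z_β) / d)².
z_{α/2} + z_β = 1.960 + 1.282 = 3.242.
n = 2 × (3.242 / 0.94)² = 2 × 3.449² = 2 × 11.90 = 23.8.
Round up to the next whole participant.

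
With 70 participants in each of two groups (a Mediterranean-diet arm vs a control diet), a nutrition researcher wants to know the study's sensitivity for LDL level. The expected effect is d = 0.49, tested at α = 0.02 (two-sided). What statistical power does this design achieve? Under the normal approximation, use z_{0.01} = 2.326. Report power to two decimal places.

For two equal groups, power = Φ(d·√(n/2) − z_{α/2}).
d·√(n/2) = 0.49 × √(70/2) = 0.49 × 5.916 = 2.899.
z_β = 2.899 − 2.326 = 0.573.
Power = Φ(0.573) = 0.717.

power ≈ 0.72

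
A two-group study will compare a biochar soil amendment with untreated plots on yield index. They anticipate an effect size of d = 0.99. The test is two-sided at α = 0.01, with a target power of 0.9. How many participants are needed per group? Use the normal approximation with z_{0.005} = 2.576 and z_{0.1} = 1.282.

For two independent groups with equal n: n = 2·((z_{α/2} + z_β) / d)².
z_{α/2} + z_β = 2.576 + 1.282 = 3.858.
n = 2 × (3.858 / 0.99)² = 2 × 3.897² = 2 × 15.19 = 30.4.
Round up to the next whole participant.

n = 31 per group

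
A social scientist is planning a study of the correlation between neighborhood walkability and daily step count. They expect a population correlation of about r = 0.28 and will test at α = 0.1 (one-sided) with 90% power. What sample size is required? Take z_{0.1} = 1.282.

n = 83

Fisher's z: C = ½·ln((1+r)/(1−r)) = ½·ln(1.7778) = 0.2877.
n = ((z_{α} + z_β)/C)² + 3.
(1.282 + 1.282) / 0.2877 = 2.564 / 0.2877 = 8.912.
n = 8.912² + 3 = 79.42 + 3 = 82.4.
Round up.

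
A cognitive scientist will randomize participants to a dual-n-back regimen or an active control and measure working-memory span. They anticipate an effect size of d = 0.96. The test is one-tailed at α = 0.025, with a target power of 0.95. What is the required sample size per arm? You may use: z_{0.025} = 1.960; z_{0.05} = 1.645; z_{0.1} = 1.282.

n = 29 per group

For two independent groups with equal n: n = 2·((z_{α} + z_β) / d)².
z_{α} + z_β = 1.960 + 1.645 = 3.605.
n = 2 × (3.605 / 0.96)² = 2 × 3.755² = 2 × 14.10 = 28.2.
Round up to the next whole participant.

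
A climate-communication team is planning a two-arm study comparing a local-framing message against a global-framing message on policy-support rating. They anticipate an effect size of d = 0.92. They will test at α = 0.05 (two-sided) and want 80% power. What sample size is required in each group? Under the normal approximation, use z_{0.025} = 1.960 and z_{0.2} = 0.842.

n = 19 per group

For two independent groups with equal n: n = 2·((z_{α/2} + z_β) / d)².
z_{α/2} + z_β = 1.960 + 0.842 = 2.802.
n = 2 × (2.802 / 0.92)² = 2 × 3.046² = 2 × 9.28 = 18.6.
Round up to the next whole participant.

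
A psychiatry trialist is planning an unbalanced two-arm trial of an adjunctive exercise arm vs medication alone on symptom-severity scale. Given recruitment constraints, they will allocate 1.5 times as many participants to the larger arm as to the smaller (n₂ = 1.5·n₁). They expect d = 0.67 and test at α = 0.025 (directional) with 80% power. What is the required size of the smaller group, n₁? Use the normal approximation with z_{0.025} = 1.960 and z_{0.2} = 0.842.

n₁ = 30

With allocation ratio k = n₂/n₁ = 1.5, Var(x̄₁−x̄₂) = σ²(1/n₁ + 1/(k·n₁)) = σ²·(k+1)/(k·n₁).
So n₁ = (1 + 1/k)·((z_{α} + z_β)/d)² = 1.667 × (2.802/0.67)².
n₁ = 1.667 × 17.49 = 29.1.
Round up: n₁ = 30, giving n₂ = 1.5 × 30 = 45.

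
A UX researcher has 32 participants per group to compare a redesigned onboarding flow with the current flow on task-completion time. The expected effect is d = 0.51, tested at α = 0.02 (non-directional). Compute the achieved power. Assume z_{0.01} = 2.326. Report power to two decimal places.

power ≈ 0.39

For two equal groups, power = Φ(d·√(n/2) − z_{α/2}).
d·√(n/2) = 0.51 × √(32/2) = 0.51 × 4.000 = 2.040.
z_β = 2.040 − 2.326 = -0.286.
Power = Φ(-0.286) = 0.387.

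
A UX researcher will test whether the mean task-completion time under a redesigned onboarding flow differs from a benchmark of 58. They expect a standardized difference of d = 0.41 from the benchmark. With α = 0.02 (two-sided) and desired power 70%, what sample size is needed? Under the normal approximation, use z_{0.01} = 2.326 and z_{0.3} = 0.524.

n = 49

For a one-sample test: n = ((z_{α/2} + z_β) / d)².
z_{α/2} + z_β = 2.326 + 0.524 = 2.850.
n = (2.850 / 0.41)² = 6.951² = 48.32.
Round up.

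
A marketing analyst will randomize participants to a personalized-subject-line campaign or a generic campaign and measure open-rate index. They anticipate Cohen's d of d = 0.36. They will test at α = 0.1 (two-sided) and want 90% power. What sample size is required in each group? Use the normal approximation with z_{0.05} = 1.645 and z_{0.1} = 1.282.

For two independent groups with equal n: n = 2·((z_{α/2} + z_β) / d)².
z_{α/2} + z_β = 1.645 + 1.282 = 2.927.
n = 2 × (2.927 / 0.36)² = 2 × 8.131² = 2 × 66.11 = 132.2.
Round up to the next whole participant.

n = 133 per group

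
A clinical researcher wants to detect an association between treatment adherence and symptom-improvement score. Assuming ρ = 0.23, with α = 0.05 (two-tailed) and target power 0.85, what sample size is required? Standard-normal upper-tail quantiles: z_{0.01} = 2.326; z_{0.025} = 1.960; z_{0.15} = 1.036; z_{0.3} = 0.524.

Fisher's z: C = ½·ln((1+r)/(1−r)) = ½·ln(1.5974) = 0.2342.
n = ((z_{α/2} + z_β)/C)² + 3.
(1.960 + 1.036) / 0.2342 = 2.996 / 0.2342 = 12.792.
n = 12.792² + 3 = 163.65 + 3 = 166.6.
Round up.

n = 167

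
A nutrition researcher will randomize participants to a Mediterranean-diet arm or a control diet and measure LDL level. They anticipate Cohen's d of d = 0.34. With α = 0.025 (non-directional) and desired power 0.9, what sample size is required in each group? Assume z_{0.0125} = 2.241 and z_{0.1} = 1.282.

n = 215 per group

For two independent groups with equal n: n = 2·((z_{α/2} + z_β) / d)².
z_{α/2} + z_β = 2.241 + 1.282 = 3.523.
n = 2 × (3.523 / 0.34)² = 2 × 10.362² = 2 × 107.37 = 214.7.
Round up to the next whole participant.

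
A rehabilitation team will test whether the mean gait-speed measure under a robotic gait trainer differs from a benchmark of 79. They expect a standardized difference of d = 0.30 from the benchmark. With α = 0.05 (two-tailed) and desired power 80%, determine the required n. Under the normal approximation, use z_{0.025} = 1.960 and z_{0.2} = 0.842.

n = 88

For a one-sample test: n = ((z_{α/2} + z_β) / d)².
z_{α/2} + z_β = 1.960 + 0.842 = 2.802.
n = (2.802 / 0.30)² = 9.340² = 87.24.
Round up.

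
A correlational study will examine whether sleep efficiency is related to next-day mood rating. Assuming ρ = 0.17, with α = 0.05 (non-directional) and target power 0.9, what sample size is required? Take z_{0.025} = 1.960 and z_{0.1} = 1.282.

Fisher's z: C = ½·ln((1+r)/(1−r)) = ½·ln(1.4096) = 0.1717.
n = ((z_{α/2} + z_β)/C)² + 3.
(1.960 + 1.282) / 0.1717 = 3.242 / 0.1717 = 18.882.
n = 18.882² + 3 = 356.52 + 3 = 359.5.
Round up.

n = 360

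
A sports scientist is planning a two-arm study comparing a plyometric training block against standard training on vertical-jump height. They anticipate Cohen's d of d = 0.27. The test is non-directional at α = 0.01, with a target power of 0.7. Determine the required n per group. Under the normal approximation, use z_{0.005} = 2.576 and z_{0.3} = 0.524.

For two independent groups with equal n: n = 2·((z_{α/2} + z_β) / d)².
z_{α/2} + z_β = 2.576 + 0.524 = 3.100.
n = 2 × (3.100 / 0.27)² = 2 × 11.481² = 2 × 131.82 = 263.6.
Round up to the next whole participant.

n = 264 per group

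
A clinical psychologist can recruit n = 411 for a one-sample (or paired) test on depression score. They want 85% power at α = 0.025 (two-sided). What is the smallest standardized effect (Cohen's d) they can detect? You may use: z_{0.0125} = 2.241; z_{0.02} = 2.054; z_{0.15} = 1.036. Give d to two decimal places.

For a single sample (or paired design) of n = 411: d_min = (z_{α/2} + z_β)/√n.
z-sum = 2.241 + 1.036 = 3.277.
d_min = 3.277 / √411 = 3.277 / 20.273 = 0.162.

d_min ≈ 0.16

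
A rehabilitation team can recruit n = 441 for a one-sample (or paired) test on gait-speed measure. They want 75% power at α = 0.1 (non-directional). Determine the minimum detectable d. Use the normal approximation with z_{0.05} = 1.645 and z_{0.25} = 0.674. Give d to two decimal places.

d_min ≈ 0.11

For a single sample (or paired design) of n = 441: d_min = (z_{α/2} + z_β)/√n.
z-sum = 1.645 + 0.674 = 2.319.
d_min = 2.319 / √441 = 2.319 / 21.000 = 0.110.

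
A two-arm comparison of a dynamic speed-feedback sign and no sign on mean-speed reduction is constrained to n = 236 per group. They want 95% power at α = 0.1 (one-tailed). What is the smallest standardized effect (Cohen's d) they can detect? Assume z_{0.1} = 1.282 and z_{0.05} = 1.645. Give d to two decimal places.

d_min ≈ 0.27

For two independent groups of n = 236 each: d_min = (z_{α} + z_β)·√(2/n).
z-sum = 1.282 + 1.645 = 2.927.
d_min = 2.927 × √(2/236) = 2.927 × 0.0921 = 0.269.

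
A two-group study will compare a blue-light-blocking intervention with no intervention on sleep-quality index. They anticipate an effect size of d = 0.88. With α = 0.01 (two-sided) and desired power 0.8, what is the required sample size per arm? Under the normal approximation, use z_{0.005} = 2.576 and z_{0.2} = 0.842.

For two independent groups with equal n: n = 2·((z_{α/2} + z_β) / d)².
z_{α/2} + z_β = 2.576 + 0.842 = 3.418.
n = 2 × (3.418 / 0.88)² = 2 × 3.884² = 2 × 15.09 = 30.2.
Round up to the next whole participant.

n = 31 per group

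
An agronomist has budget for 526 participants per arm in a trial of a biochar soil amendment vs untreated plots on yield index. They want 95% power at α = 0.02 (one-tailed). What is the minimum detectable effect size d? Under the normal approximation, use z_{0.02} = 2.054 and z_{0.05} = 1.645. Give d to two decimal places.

d_min ≈ 0.23

For two independent groups of n = 526 each: d_min = (z_{α} + z_β)·√(2/n).
z-sum = 2.054 + 1.645 = 3.699.
d_min = 3.699 × √(2/526) = 3.699 × 0.0617 = 0.228.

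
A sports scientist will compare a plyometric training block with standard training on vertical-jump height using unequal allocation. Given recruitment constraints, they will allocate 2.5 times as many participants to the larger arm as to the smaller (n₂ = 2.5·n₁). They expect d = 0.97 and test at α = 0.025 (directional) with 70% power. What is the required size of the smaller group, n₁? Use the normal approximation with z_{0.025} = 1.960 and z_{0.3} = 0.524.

n₁ = 10

With allocation ratio k = n₂/n₁ = 2.5, Var(x̄₁−x̄₂) = σ²(1/n₁ + 1/(k·n₁)) = σ²·(k+1)/(k·n₁).
So n₁ = (1 + 1/k)·((z_{α} + z_β)/d)² = 1.400 × (2.484/0.97)².
n₁ = 1.400 × 6.56 = 9.2.
Round up: n₁ = 10, giving n₂ = 2.5 × 10 = 25.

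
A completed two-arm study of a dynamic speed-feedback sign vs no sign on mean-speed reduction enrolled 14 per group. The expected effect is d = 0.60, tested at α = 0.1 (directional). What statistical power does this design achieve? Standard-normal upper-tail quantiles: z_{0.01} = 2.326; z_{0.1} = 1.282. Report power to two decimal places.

For two equal groups, power = Φ(d·√(n/2) − z_{α}).
d·√(n/2) = 0.60 × √(14/2) = 0.60 × 2.646 = 1.587.
z_β = 1.587 − 1.282 = 0.305.
Power = Φ(0.305) = 0.620.

power ≈ 0.62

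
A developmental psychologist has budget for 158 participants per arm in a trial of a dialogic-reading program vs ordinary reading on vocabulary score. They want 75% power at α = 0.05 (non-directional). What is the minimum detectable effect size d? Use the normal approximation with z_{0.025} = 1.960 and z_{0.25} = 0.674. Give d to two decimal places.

d_min ≈ 0.30

For two independent groups of n = 158 each: d_min = (z_{α/2} + z_β)·√(2/n).
z-sum = 1.960 + 0.674 = 2.634.
d_min = 2.634 × √(2/158) = 2.634 × 0.1125 = 0.296.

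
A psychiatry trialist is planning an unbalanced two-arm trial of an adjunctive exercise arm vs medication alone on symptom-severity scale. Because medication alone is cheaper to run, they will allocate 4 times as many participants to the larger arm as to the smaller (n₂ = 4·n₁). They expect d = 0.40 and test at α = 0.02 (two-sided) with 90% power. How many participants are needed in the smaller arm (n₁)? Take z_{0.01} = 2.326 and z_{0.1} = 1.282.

With allocation ratio k = n₂/n₁ = 4, Var(x̄₁−x̄₂) = σ²(1/n₁ + 1/(k·n₁)) = σ²·(k+1)/(k·n₁).
So n₁ = (1 + 1/k)·((z_{α/2} + z_β)/d)² = 1.250 × (3.608/0.40)².
n₁ = 1.250 × 81.36 = 101.7.
Round up: n₁ = 102, giving n₂ = 4 × 102 = 408.

n₁ = 102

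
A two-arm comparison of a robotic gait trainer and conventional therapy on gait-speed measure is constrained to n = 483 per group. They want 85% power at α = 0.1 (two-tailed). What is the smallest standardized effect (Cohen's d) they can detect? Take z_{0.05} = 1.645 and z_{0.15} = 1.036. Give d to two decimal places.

For two independent groups of n = 483 each: d_min = (z_{α/2} + z_β)·√(2/n).
z-sum = 1.645 + 1.036 = 2.681.
d_min = 2.681 × √(2/483) = 2.681 × 0.0643 = 0.173.

d_min ≈ 0.17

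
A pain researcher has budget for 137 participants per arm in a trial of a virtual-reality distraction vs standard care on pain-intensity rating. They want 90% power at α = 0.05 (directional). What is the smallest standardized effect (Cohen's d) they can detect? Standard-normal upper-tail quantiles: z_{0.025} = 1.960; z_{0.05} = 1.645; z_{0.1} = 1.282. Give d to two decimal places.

For two independent groups of n = 137 each: d_min = (z_{α} + z_β)·√(2/n).
z-sum = 1.645 + 1.282 = 2.927.
d_min = 2.927 × √(2/137) = 2.927 × 0.1208 = 0.354.

d_min ≈ 0.35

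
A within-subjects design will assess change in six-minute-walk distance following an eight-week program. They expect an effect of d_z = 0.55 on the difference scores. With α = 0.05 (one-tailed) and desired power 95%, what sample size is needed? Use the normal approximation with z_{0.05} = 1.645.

n = 36 pairs

For a paired (one-sample on differences) test: n = ((z_{α} + z_β) / d)².
z_{α} + z_β = 1.645 + 1.645 = 3.290.
n = (3.290 / 0.55)² = 5.982² = 35.78.
Round up.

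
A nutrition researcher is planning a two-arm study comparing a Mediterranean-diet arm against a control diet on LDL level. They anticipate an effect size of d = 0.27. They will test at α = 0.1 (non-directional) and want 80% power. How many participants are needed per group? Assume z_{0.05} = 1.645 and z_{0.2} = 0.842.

n = 170 per group

For two independent groups with equal n: n = 2·((z_{α/2} + z_β) / d)².
z_{α/2} + z_β = 1.645 + 0.842 = 2.487.
n = 2 × (2.487 / 0.27)² = 2 × 9.211² = 2 × 84.84 = 169.7.
Round up to the next whole participant.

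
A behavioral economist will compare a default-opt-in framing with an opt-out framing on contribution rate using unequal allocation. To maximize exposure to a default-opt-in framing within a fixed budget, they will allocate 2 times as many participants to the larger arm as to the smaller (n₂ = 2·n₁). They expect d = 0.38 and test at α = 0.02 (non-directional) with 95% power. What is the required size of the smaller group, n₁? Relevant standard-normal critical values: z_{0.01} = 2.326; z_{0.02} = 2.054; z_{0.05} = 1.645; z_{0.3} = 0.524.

n₁ = 164

With allocation ratio k = n₂/n₁ = 2, Var(x̄₁−x̄₂) = σ²(1/n₁ + 1/(k·n₁)) = σ²·(k+1)/(k·n₁).
So n₁ = (1 + 1/k)·((z_{α/2} + z_β)/d)² = 1.500 × (3.971/0.38)².
n₁ = 1.500 × 109.20 = 163.8.
Round up: n₁ = 164, giving n₂ = 2 × 164 = 328.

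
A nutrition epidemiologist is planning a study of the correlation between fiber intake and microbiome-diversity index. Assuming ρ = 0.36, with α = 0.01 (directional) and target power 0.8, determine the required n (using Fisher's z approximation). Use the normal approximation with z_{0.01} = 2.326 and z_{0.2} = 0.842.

Fisher's z: C = ½·ln((1+r)/(1−r)) = ½·ln(2.1250) = 0.3769.
n = ((z_{α} + z_β)/C)² + 3.
(2.326 + 0.842) / 0.3769 = 3.168 / 0.3769 = 8.405.
n = 8.405² + 3 = 70.65 + 3 = 73.7.
Round up.

n = 74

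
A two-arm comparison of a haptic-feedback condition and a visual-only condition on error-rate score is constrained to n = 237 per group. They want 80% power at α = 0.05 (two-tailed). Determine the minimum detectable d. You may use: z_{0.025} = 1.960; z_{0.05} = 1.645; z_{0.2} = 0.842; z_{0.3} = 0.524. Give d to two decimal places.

d_min ≈ 0.26

For two independent groups of n = 237 each: d_min = (z_{α/2} + z_β)·√(2/n).
z-sum = 1.960 + 0.842 = 2.802.
d_min = 2.802 × √(2/237) = 2.802 × 0.0919 = 0.257.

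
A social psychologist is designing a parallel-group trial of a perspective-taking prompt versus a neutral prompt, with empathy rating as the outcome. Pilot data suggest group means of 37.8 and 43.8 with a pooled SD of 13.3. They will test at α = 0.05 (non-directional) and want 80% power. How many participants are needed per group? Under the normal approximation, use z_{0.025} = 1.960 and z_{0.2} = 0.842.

Cohen's d = |M₁ − M₂| / SD_pooled = |37.8 − 43.8| / 13.3 = 6.0 / 13.3 = 0.451.
For two independent groups with equal n: n = 2·((z_{α/2} + z_β) / d)².
z_{α/2} + z_β = 1.960 + 0.842 = 2.802.
n = 2 × (2.802 / 0.451)² = 2 × 6.213² = 2 × 38.60 = 77.2.
Round up to the next whole participant.

n = 78 per group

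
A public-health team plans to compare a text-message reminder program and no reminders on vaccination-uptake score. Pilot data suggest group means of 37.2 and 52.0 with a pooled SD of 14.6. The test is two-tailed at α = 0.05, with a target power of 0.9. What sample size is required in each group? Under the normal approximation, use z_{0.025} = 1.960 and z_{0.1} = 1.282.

n = 21 per group

Cohen's d = |M₁ − M₂| / SD_pooled = |37.2 − 52.0| / 14.6 = 14.8 / 14.6 = 1.014.
For two independent groups with equal n: n = 2·((z_{α/2} + z_β) / d)².
z_{α/2} + z_β = 1.960 + 1.282 = 3.242.
n = 2 × (3.242 / 1.014)² = 2 × 3.197² = 2 × 10.22 = 20.4.
Round up to the next whole participant.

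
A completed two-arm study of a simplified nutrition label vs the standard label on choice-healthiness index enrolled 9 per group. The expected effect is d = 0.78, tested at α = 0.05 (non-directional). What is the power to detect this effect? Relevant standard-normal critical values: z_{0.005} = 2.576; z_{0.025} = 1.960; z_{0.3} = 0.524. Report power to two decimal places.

For two equal groups, power = Φ(d·√(n/2) − z_{α/2}).
d·√(n/2) = 0.78 × √(9/2) = 0.78 × 2.121 = 1.655.
z_β = 1.655 − 1.960 = -0.305.
Power = Φ(-0.305) = 0.380.

power ≈ 0.38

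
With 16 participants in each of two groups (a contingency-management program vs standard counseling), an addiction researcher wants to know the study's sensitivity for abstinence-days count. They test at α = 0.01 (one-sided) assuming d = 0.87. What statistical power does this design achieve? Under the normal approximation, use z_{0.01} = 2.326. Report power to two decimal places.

power ≈ 0.55

For two equal groups, power = Φ(d·√(n/2) − z_{α}).
d·√(n/2) = 0.87 × √(16/2) = 0.87 × 2.828 = 2.461.
z_β = 2.461 − 2.326 = 0.135.
Power = Φ(0.135) = 0.554.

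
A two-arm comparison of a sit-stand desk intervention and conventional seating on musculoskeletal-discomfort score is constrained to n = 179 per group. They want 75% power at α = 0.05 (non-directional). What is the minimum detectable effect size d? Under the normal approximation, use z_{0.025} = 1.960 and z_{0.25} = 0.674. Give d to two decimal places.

For two independent groups of n = 179 each: d_min = (z_{α/2} + z_β)·√(2/n).
z-sum = 1.960 + 0.674 = 2.634.
d_min = 2.634 × √(2/179) = 2.634 × 0.1057 = 0.278.

d_min ≈ 0.28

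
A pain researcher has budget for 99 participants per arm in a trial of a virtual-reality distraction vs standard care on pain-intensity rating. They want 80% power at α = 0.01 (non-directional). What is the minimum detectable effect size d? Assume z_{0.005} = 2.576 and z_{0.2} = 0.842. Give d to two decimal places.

For two independent groups of n = 99 each: d_min = (z_{α/2} + z_β)·√(2/n).
z-sum = 2.576 + 0.842 = 3.418.
d_min = 3.418 × √(2/99) = 3.418 × 0.1421 = 0.486.

d_min ≈ 0.49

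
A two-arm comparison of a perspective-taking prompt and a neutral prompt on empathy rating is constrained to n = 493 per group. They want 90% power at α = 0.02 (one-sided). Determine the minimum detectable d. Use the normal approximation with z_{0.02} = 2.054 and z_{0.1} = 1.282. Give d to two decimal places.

d_min ≈ 0.21

For two independent groups of n = 493 each: d_min = (z_{α} + z_β)·√(2/n).
z-sum = 2.054 + 1.282 = 3.336.
d_min = 3.336 × √(2/493) = 3.336 × 0.0637 = 0.212.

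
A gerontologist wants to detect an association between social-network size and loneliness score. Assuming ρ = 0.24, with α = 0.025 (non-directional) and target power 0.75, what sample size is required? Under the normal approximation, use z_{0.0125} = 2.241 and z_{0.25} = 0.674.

n = 145

Fisher's z: C = ½·ln((1+r)/(1−r)) = ½·ln(1.6316) = 0.2448.
n = ((z_{α/2} + z_β)/C)² + 3.
(2.241 + 0.674) / 0.2448 = 2.915 / 0.2448 = 11.908.
n = 11.908² + 3 = 141.79 + 3 = 144.8.
Round up.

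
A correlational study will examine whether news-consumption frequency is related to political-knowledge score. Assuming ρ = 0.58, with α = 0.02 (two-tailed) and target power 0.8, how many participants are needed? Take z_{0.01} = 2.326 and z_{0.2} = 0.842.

n = 26

Fisher's z: C = ½·ln((1+r)/(1−r)) = ½·ln(3.7619) = 0.6625.
n = ((z_{α/2} + z_β)/C)² + 3.
(2.326 + 0.842) / 0.6625 = 3.168 / 0.6625 = 4.782.
n = 4.782² + 3 = 22.87 + 3 = 25.9.
Round up.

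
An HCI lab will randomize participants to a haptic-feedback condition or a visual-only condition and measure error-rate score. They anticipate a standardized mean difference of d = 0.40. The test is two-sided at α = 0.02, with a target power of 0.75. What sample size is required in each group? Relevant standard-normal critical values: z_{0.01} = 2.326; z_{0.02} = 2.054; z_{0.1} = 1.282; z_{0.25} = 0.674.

n = 113 per group

For two independent groups with equal n: n = 2·((z_{α/2} + z_β) / d)².
z_{α/2} + z_β = 2.326 + 0.674 = 3.000.
n = 2 × (3.000 / 0.40)² = 2 × 7.500² = 2 × 56.25 = 112.5.
Round up to the next whole participant.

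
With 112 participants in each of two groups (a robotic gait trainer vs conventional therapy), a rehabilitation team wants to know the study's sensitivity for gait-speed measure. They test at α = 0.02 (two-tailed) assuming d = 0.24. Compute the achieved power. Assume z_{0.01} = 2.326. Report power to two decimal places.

power ≈ 0.30

For two equal groups, power = Φ(d·√(n/2) − z_{α/2}).
d·√(n/2) = 0.24 × √(112/2) = 0.24 × 7.483 = 1.796.
z_β = 1.796 − 2.326 = -0.530.
Power = Φ(-0.530) = 0.298.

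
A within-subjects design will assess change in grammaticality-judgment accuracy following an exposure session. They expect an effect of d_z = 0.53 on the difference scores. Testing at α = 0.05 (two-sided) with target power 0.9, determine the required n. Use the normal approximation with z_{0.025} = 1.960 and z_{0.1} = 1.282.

n = 38 pairs

For a paired (one-sample on differences) test: n = ((z_{α/2} + z_β) / d)².
z_{α/2} + z_β = 1.960 + 1.282 = 3.242.
n = (3.242 / 0.53)² = 6.117² = 37.42.
Round up.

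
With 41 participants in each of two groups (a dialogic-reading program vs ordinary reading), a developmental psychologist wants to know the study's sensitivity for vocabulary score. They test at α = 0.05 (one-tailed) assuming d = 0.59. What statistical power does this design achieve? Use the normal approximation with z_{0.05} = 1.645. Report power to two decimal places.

power ≈ 0.85

For two equal groups, power = Φ(d·√(n/2) − z_{α}).
d·√(n/2) = 0.59 × √(41/2) = 0.59 × 4.528 = 2.671.
z_β = 2.671 − 1.645 = 1.026.
Power = Φ(1.026) = 0.848.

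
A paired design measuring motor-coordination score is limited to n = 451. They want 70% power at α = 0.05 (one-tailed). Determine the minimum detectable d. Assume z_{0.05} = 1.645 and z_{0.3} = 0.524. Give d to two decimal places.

d_min ≈ 0.10

For a single sample (or paired design) of n = 451: d_min = (z_{α} + z_β)/√n.
z-sum = 1.645 + 0.524 = 2.169.
d_min = 2.169 / √451 = 2.169 / 21.237 = 0.102.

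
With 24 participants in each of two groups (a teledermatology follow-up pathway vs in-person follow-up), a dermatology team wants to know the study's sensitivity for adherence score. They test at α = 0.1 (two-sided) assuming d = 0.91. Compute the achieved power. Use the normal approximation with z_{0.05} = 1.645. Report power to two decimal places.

For two equal groups, power = Φ(d·√(n/2) − z_{α/2}).
d·√(n/2) = 0.91 × √(24/2) = 0.91 × 3.464 = 3.152.
z_β = 3.152 − 1.645 = 1.507.
Power = Φ(1.507) = 0.934.

power ≈ 0.93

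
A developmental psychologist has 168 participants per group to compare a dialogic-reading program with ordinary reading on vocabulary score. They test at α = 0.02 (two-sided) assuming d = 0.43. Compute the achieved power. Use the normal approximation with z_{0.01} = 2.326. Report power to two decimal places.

power ≈ 0.95

For two equal groups, power = Φ(d·√(n/2) − z_{α/2}).
d·√(n/2) = 0.43 × √(168/2) = 0.43 × 9.165 = 3.941.
z_β = 3.941 − 2.326 = 1.615.
Power = Φ(1.615) = 0.947.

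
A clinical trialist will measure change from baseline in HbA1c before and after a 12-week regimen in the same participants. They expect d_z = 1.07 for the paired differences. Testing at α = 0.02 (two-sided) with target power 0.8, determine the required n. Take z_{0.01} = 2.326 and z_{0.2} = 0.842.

n = 9 pairs

For a paired (one-sample on differences) test: n = ((z_{α/2} + z_β) / d)².
z_{α/2} + z_β = 2.326 + 0.842 = 3.168.
n = (3.168 / 1.07)² = 2.961² = 8.77.
Round up.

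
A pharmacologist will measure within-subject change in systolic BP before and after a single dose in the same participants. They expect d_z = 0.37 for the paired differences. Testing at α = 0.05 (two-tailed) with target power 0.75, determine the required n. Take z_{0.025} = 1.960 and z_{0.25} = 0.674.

For a paired (one-sample on differences) test: n = ((z_{α/2} + z_β) / d)².
z_{α/2} + z_β = 1.960 + 0.674 = 2.634.
n = (2.634 / 0.37)² = 7.119² = 50.68.
Round up.

n = 51 pairs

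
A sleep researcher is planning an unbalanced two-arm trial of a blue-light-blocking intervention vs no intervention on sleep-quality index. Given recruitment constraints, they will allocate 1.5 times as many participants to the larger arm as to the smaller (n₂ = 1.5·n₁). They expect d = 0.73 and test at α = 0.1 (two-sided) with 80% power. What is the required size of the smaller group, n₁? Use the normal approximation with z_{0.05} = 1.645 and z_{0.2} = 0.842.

With allocation ratio k = n₂/n₁ = 1.5, Var(x̄₁−x̄₂) = σ²(1/n₁ + 1/(k·n₁)) = σ²·(k+1)/(k·n₁).
So n₁ = (1 + 1/k)·((z_{α/2} + z_β)/d)² = 1.667 × (2.487/0.73)².
n₁ = 1.667 × 11.61 = 19.3.
Round up: n₁ = 20, giving n₂ = 1.5 × 20 = 30.

n₁ = 20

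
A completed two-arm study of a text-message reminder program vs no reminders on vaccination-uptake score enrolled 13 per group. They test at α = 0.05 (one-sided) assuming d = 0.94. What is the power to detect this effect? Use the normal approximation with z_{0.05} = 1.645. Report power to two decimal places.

For two equal groups, power = Φ(d·√(n/2) − z_{α}).
d·√(n/2) = 0.94 × √(13/2) = 0.94 × 2.550 = 2.397.
z_β = 2.397 − 1.645 = 0.752.
Power = Φ(0.752) = 0.774.

power ≈ 0.77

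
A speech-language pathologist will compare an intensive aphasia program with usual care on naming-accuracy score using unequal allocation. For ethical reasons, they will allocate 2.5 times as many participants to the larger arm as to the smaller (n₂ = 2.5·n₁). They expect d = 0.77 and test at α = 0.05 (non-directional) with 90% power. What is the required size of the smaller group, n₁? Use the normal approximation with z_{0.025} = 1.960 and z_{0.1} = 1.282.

n₁ = 25

With allocation ratio k = n₂/n₁ = 2.5, Var(x̄₁−x̄₂) = σ²(1/n₁ + 1/(k·n₁)) = σ²·(k+1)/(k·n₁).
So n₁ = (1 + 1/k)·((z_{α/2} + z_β)/d)² = 1.400 × (3.242/0.77)².
n₁ = 1.400 × 17.73 = 24.8.
Round up: n₁ = 25, giving n₂ = ⌈2.5 × 25⌉ = ⌈62.5⌉ = 63.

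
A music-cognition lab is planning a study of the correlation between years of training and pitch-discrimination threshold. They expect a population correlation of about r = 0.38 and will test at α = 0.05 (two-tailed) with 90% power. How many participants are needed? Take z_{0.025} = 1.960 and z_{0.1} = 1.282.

Fisher's z: C = ½·ln((1+r)/(1−r)) = ½·ln(2.2258) = 0.4001.
n = ((z_{α/2} + z_β)/C)² + 3.
(1.960 + 1.282) / 0.4001 = 3.242 / 0.4001 = 8.103.
n = 8.103² + 3 = 65.66 + 3 = 68.7.
Round up.

n = 69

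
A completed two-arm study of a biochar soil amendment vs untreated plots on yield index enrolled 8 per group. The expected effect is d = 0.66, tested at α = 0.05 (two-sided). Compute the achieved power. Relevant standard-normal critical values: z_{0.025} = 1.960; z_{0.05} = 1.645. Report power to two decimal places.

For two equal groups, power = Φ(d·√(n/2) − z_{α/2}).
d·√(n/2) = 0.66 × √(8/2) = 0.66 × 2.000 = 1.320.
z_β = 1.320 − 1.960 = -0.640.
Power = Φ(-0.640) = 0.261.

power ≈ 0.26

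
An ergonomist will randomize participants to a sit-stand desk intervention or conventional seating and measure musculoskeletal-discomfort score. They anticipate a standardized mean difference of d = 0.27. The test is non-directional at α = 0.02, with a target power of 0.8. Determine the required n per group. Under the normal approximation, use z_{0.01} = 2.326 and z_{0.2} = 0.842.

For two independent groups with equal n: n = 2·((z_{α/2} + z_β) / d)².
z_{α/2} + z_β = 2.326 + 0.842 = 3.168.
n = 2 × (3.168 / 0.27)² = 2 × 11.733² = 2 × 137.67 = 275.3.
Round up to the next whole participant.

n = 276 per group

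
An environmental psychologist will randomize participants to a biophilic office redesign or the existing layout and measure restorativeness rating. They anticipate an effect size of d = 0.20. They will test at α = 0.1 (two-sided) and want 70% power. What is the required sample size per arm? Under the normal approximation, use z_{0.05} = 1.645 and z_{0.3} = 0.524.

n = 236 per group

For two independent groups with equal n: n = 2·((z_{α/2} + z_β) / d)².
z_{α/2} + z_β = 1.645 + 0.524 = 2.169.
n = 2 × (2.169 / 0.20)² = 2 × 10.845² = 2 × 117.61 = 235.2.
Round up to the next whole participant.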